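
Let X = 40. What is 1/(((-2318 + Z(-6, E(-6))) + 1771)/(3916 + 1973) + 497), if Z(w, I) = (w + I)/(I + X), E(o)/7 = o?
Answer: 5889/2926310 ≈ 0.0020124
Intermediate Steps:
E(o) = 7*o
Z(w, I) = (I + w)/(40 + I) (Z(w, I) = (w + I)/(I + 40) = (I + w)/(40 + I))
1/(((-2318 + Z(-6, E(-6))) + 1771)/(3916 + 1973) + 497) = 1/(((-2318 + (7*(-6) - 6)/(40 + 7*(-6))) + 1771)/(3916 + 1973) + 497) = 1/(((-2318 + (-42 - 6)/(40 - 42)) + 1771)/5889 + 497) = 1/(((-2318 - 48/(-2)) + 1771)*(1/5889) + 497) = 1/(((-2318 - ½*(-48)) + 1771)*(1/5889) + 497) = 1/(((-2318 + 24) + 1771)*(1/5889) + 497) = 1/((-2294 + 1771)*(1/5889) + 497) = 1/(-523*1/5889 + 497) = 1/(-523/5889 + 497) = 1/(2926310/5889) = 5889/2926310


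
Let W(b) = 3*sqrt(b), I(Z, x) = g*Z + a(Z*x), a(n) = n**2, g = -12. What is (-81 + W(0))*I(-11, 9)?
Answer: -804573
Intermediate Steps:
I(Z, x) = -12*Z + Z**2*x**2 (I(Z, x) = -12*Z + (Z*x)**2 = -12*Z + Z**2*x**2)
(-81 + W(0))*I(-11, 9) = (-81 + 3*sqrt(0))*(-11*(-12 - 11*9**2)) = (-81 + 3*0)*(-11*(-12 - 11*81)) = (-81 + 0)*(-11*(-12 - 891)) = -(-891)*(-903) = -81*9933 = -804573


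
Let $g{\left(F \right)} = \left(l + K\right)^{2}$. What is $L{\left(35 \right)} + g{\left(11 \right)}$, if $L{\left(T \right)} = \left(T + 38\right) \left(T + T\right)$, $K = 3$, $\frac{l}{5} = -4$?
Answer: $5399$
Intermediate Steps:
$l = -20$ ($l = 5 \left(-4\right) = -20$)
$g{\left(F \right)} = 289$ ($g{\left(F \right)} = \left(-20 + 3\right)^{2} = \left(-17\right)^{2} = 289$)
$L{\left(T \right)} = 2 T \left(38 + T\right)$ ($L{\left(T \right)} = \left(38 + T\right) 2 T = 2 T \left(38 + T\right)$)
$L{\left(35 \right)} + g{\left(11 \right)} = 2 \cdot 35 \left(38 + 35\right) + 289 = 2 \cdot 35 \cdot 73 + 289 = 5110 + 289 = 5399$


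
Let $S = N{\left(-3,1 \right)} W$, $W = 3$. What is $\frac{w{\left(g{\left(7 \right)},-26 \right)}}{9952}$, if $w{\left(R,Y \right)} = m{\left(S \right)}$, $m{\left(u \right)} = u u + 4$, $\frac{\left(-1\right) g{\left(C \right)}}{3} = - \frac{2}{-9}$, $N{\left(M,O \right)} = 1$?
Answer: $\frac{13}{9952} \approx 0.0013063$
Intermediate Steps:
$g{\left(C \right)} = - \frac{2}{3}$ ($g{\left(C \right)} = - 3 \left(- \frac{2}{-9}\right) = - 3 \left(\left(-2\right) \left(- \frac{1}{9}\right)\right) = \left(-3\right) \frac{2}{9} = - \frac{2}{3}$)
$S = 3$ ($S = 1 \cdot 3 = 3$)
$m{\left(u \right)} = 4 + u^{2}$ ($m{\left(u \right)} = u^{2} + 4 = 4 + u^{2}$)
$w{\left(R,Y \right)} = 13$ ($w{\left(R,Y \right)} = 4 + 3^{2} = 4 + 9 = 13$)
$\frac{w{\left(g{\left(7 \right)},-26 \right)}}{9952} = \frac{13}{9952}$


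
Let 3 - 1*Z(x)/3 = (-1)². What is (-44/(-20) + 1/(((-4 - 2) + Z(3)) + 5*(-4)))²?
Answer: 1849/400 ≈ 4.6225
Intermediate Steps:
Z(x) = 6 (Z(x) = 9 - 3*(-1)² = 9 - 3*1 = 9 - 3 = 6)
(-44/(-20) + 1/(((-4 - 2) + Z(3)) + 5*(-4)))² = (-44/(-20) + 1/(((-4 - 2) + 6) + 5*(-4)))² = (-44*(-1/20) + 1/((-6 + 6) - 20))² = (11/5 + 1/(0 - 20))² = (11/5 + 1/(-20))² = (11/5 - 1/20)² = (43/20)² = 1849/400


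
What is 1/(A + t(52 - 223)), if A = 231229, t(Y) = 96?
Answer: 1/231325 ≈ 4.3229e-6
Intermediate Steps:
1/(A + t(52 - 223)) = 1/(231229 + 96) = 1/231325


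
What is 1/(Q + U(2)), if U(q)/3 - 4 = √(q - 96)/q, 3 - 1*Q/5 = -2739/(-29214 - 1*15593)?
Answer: 35728922572/1236841653333 - 2007667249*I*√94/1236841653333 ≈ 0.028887 - 0.015738*I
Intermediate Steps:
Q = 658410/44807 (Q = 15 - (-13695)/(-29214 - 1*15593) = 15 - (-13695)/(-29214 - 15593) = 15 - (-13695)/(-44807) = 15 - (-13695)*(-1)/44807 = 15 - 5*2739/44807 = 15 - 13695/44807 = 658410/44807 ≈ 14.694)
U(q) = 12 + 3*√(-96 + q)/q (U(q) = 12 + 3*(√(q - 96)/q) = 12 + 3*(√(-96 + q)/q) = 12 + 3*√(-96 + q)/q)
1/(Q + U(2)) = 1/(658410/44807 + (12 + 3*√(-96 + 2)/2)) = 1/(658410/44807 + (12 + 3*(½)*√(-94))) = 1/(658410/44807 + (12 + 3*(½)*(I*√94))) = 1/(658410/44807 + (12 + 3*I*√94/2)) = 1/(1196094/44807 + 3*I*√94/2)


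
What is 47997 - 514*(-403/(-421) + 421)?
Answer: -71102279/421 ≈ -1.6889e+5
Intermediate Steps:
47997 - 514*(-403/(-421) + 421) = 47997 - 514*(-403*(-1/421) + 421) = 47997 - 514*(403/421 + 421) = 47997 - 514*177644/421 = 47997 - 1*91309016/421 = 47997 - 91309016/421 = -71102279/421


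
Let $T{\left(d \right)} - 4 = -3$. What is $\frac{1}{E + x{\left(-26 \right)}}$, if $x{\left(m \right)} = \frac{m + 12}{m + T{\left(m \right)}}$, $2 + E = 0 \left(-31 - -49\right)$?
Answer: $- \frac{25}{36} \approx -0.69444$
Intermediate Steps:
$E = -2$ ($E = -2 + 0 \left(-31 - -49\right) = -2 + 0 \left(-31 + 49\right) = -2 + 0 \cdot 18 = -2 + 0 = -2$)
$T{\left(d \right)} = 1$ ($T{\left(d \right)} = 4 - 3 = 1$)
$x{\left(m \right)} = \frac{12 + m}{1 + m}$ ($x{\left(m \right)} = \frac{m + 12}{m + 1} = \frac{12 + m}{1 + m}$)
$\frac{1}{E + x{\left(-26 \right)}} = \frac{1}{-2 + \frac{12 - 26}{1 - 26}} = \frac{1}{-2 + \frac{1}{-25} \left(-14\right)} = \frac{1}{-2 - - \frac{14}{25}} = \frac{1}{-2 + \frac{14}{25}} = \frac{1}{- \frac{36}{25}} = - \frac{25}{36}$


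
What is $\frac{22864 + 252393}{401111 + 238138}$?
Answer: $\frac{275257}{639249} \approx 0.43059$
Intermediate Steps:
$\frac{22864 + 252393}{401111 + 238138} = \frac{275257}{639249}$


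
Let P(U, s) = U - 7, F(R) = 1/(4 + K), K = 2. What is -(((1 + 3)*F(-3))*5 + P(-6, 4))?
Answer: 29/3 ≈ 9.6667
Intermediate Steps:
F(R) = ⅙ (F(R) = 1/(4 + 2) = 1/6 = ⅙)
P(U, s) = -7 + U
-(((1 + 3)*F(-3))*5 + P(-6, 4)) = -(((1 + 3)*(⅙))*5 + (-7 - 6)) = -((4*(⅙))*5 - 13) = -((⅔)*5 - 13) = -(10/3 - 13) = -1*(-29/3) = 29/3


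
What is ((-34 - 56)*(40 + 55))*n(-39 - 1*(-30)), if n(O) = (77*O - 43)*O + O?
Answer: -56558250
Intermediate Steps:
n(O) = O + O*(-43 + 77*O) (n(O) = (-43 + 77*O)*O + O = O*(-43 + 77*O) + O = O + O*(-43 + 77*O))
((-34 - 56)*(40 + 55))*n(-39 - 1*(-30)) = ((-34 - 56)*(40 + 55))*(7*(-39 - 1*(-30))*(-6 + 11*(-39 - 1*(-30)))) = (-90*95)*(7*(-39 + 30)*(-6 + 11*(-39 + 30))) = -59850*(-9)*(-6 + 11*(-9)) = -59850*(-9)*(-6 - 99) = -59850*(-9)*(-105) = -8550*6615 = -56558250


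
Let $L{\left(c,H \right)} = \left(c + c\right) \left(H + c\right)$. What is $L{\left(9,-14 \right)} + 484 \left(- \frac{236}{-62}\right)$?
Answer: $\frac{54322}{31} \approx 1752.3$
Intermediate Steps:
$L{\left(c,H \right)} = 2 c \left(H + c\right)$
$L{\left(9,-14 \right)} + 484 \left(- \frac{236}{-62}\right) = 2 \cdot 9 \left(-14 + 9\right) + 484 \left(- \frac{236}{-62}\right) = 2 \cdot 9 \left(-5\right) + 484 \left(\left(-236\right) \left(- \frac{1}{62}\right)\right) = -90 + 484 \cdot \frac{118}{31} = -90 + \frac{57112}{31} = \frac{54322}{31}$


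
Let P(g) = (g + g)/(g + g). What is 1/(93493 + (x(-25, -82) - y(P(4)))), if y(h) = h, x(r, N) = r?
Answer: 1/93467 ≈ 1.0699e-5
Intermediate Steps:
P(g) = 1 (P(g) = (2*g)/((2*g)) = (2*g)*(1/(2*g)) = 1)
1/(93493 + (x(-25, -82) - y(P(4)))) = 1/(93493 + (-25 - 1*1)) = 1/(93493 + (-25 - 1)) = 1/(93493 - 26) = 1/93467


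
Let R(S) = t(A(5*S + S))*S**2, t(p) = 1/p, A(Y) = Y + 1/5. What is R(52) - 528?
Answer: -810688/1561 ≈ -519.34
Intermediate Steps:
A(Y) = 1/5 + Y (A(Y) = Y + 1/5 = 1/5 + Y)
R(S) = S**2/(1/5 + 6*S) (R(S) = S**2/(1/5 + (5*S + S)) = S**2/(1/5 + 6*S))
R(52) - 528 = 5*52**2/(1 + 30*52) - 528 = 5*2704/(1 + 1560) - 528 = 5*2704/1561 - 528 = 5*2704*(1/1561) - 528 = 13520/1561 - 528 = -810688/1561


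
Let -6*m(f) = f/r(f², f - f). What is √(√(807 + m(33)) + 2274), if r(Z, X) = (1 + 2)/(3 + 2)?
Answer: √(81864 + 6*√28722)/6 ≈ 47.982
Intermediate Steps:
r(Z, X) = ⅗ (r(Z, X) = 3/5 = 3*(⅕) = ⅗)
m(f) = -5*f/18 (m(f) = -f/(6*⅗) = -f*5/(6*3) = -5*f/18)
√(√(807 + m(33)) + 2274) = √(√(807 - 5/18*33) + 2274) = √(√(807 - 55/6) + 2274) = √(√(4787/6) + 2274) = √(√28722/6 + 2274) = √(2274 + √28722/6)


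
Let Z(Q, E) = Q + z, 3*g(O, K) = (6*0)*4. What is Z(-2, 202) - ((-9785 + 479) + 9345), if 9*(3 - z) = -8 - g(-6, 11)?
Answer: -334/9 ≈ -37.111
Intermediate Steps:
g(O, K) = 0 (g(O, K) = ((6*0)*4)/3 = (0*4)/3 = (1/3)*0 = 0)
z = 35/9 (z = 3 - (-8 - 1*0)/9 = 3 - (-8 + 0)/9 = 3 - 1/9*(-8) = 3 + 8/9 = 35/9 ≈ 3.8889)
Z(Q, E) = 35/9 + Q (Z(Q, E) = Q + 35/9 = 35/9 + Q)
Z(-2, 202) - ((-9785 + 479) + 9345) = (35/9 - 2) - ((-9785 + 479) + 9345) = 17/9 - (-9306 + 9345) = 17/9 - 1*39 = 17/9 - 39 = -334/9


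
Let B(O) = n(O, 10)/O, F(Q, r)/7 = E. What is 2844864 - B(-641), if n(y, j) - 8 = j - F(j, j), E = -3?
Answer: 1823557863/641 ≈ 2.8449e+6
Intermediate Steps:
F(Q, r) = -21 (F(Q, r) = 7*(-3) = -21)
n(y, j) = 29 + j (n(y, j) = 8 + (j - 1*(-21)) = 8 + (j + 21) = 8 + (21 + j) = 29 + j)
B(O) = 39/O (B(O) = (29 + 10)/O = 39/O)
2844864 - B(-641) = 2844864 - 39/(-641) = 2844864 - 39*(-1)/641 = 2844864 - 1*(-39/641) = 2844864 + 39/641 = 1823557863/641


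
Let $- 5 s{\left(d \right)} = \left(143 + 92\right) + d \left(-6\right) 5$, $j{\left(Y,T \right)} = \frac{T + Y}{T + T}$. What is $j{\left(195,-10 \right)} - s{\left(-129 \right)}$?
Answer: $\frac{3247}{4} \approx 811.75$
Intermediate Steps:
$j{\left(Y,T \right)} = \frac{T + Y}{2 T}$
$s{\left(d \right)} = -47 + 6 d$ ($s{\left(d \right)} = - \frac{\left(143 + 92\right) + d \left(-6\right) 5}{5} = - \frac{235 + - 6 d 5}{5} = - \frac{235 - 30 d}{5} = -47 + 6 d$)
$j{\left(195,-10 \right)} - s{\left(-129 \right)} = \frac{-10 + 195}{2 \left(-10\right)} - \left(-47 + 6 \left(-129\right)\right) = \frac{1}{2} \left(- \frac{1}{10}\right) 185 - \left(-47 - 774\right) = - \frac{37}{4} - -821 = - \frac{37}{4} + 821 = \frac{3247}{4}$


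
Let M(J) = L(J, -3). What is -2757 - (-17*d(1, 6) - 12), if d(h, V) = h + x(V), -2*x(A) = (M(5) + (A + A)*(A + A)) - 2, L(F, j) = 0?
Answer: -3935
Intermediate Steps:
M(J) = 0
x(A) = 1 - 2*A**2 (x(A) = -((0 + (A + A)*(A + A)) - 2)/2 = -((0 + (2*A)*(2*A)) - 2)/2 = -((0 + 4*A**2) - 2)/2 = -(4*A**2 - 2)/2 = -(-2 + 4*A**2)/2 = 1 - 2*A**2)
d(h, V) = 1 + h - 2*V**2 (d(h, V) = h + (1 - 2*V**2) = 1 + h - 2*V**2)
-2757 - (-17*d(1, 6) - 12) = -2757 - (-17*(1 + 1 - 2*6**2) - 12) = -2757 - (-17*(1 + 1 - 2*36) - 12) = -2757 - (-17*(1 + 1 - 72) - 12) = -2757 - (-17*(-70) - 12) = -2757 - (1190 - 12) = -2757 - 1*1178 = -2757 - 1178 = -3935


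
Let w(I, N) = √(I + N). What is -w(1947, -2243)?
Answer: -2*I*√74 ≈ -17.205*I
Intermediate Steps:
-w(1947, -2243) = -√(1947 - 2243) = -√(-296) = -2*I*√74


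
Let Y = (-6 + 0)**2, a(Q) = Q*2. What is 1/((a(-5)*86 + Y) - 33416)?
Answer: -1/34240 ≈ -2.9206e-5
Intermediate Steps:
a(Q) = 2*Q
Y = 36 (Y = (-6)**2 = 36)
1/((a(-5)*86 + Y) - 33416) = 1/(((2*(-5))*86 + 36) - 33416) = 1/((-10*86 + 36) - 33416) = 1/((-860 + 36) - 33416) = 1/(-824 - 33416) = 1/(-34240) = -1/34240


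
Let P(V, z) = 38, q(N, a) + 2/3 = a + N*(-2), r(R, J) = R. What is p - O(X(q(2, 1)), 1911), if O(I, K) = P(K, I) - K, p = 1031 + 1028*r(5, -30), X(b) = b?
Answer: 8044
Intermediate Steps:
q(N, a) = -⅔ + a - 2*N (q(N, a) = -⅔ + (a + N*(-2)) = -⅔ + (a - 2*N) = -⅔ + a - 2*N)
p = 6171 (p = 1031 + 1028*5 = 1031 + 5140 = 6171)
O(I, K) = 38 - K
p - O(X(q(2, 1)), 1911) = 6171 - (38 - 1*1911) = 6171 - (38 - 1911) = 6171 - 1*(-1873) = 6171 + 1873 = 8044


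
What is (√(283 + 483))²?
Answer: 766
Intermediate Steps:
(√(283 + 483))² = (√766)² = 766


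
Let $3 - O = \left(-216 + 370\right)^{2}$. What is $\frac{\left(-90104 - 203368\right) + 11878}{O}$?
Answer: $\frac{281594}{23713} \approx 11.875$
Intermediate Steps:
$O = -23713$ ($O = 3 - \left(-216 + 370\right)^{2} = 3 - 154^{2} = 3 - 23716 = -23713$)
$\frac{\left(-90104 - 203368\right) + 11878}{O} = \frac{\left(-90104 - 203368\right) + 11878}{-23713} = \left(-293472 + 11878\right) \left(- \frac{1}{23713}\right) = \left(-281594\right) \left(- \frac{1}{23713}\right) = \frac{281594}{23713}$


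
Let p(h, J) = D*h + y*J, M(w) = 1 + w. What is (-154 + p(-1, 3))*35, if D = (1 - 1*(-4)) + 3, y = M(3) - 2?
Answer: -5460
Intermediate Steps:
y = 2 (y = (1 + 3) - 2 = 4 - 2 = 2)
D = 8 (D = (1 + 4) + 3 = 5 + 3 = 8)
p(h, J) = 2*J + 8*h (p(h, J) = 8*h + 2*J = 2*J + 8*h)
(-154 + p(-1, 3))*35 = (-154 + (2*3 + 8*(-1)))*35 = (-154 + (6 - 8))*35 = (-154 - 2)*35 = -156*35 = -5460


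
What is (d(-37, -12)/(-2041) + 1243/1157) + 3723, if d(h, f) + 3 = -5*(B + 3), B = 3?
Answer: 676477315/181649 ≈ 3724.1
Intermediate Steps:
d(h, f) = -33 (d(h, f) = -3 - 5*(3 + 3) = -3 - 5*6 = -3 - 30 = -33)
(d(-37, -12)/(-2041) + 1243/1157) + 3723 = (-33/(-2041) + 1243/1157) + 3723 = (-33*(-1/2041) + 1243*(1/1157)) + 3723 = (33/2041 + 1243/1157) + 3723 = 198088/181649 + 3723 = 676477315/181649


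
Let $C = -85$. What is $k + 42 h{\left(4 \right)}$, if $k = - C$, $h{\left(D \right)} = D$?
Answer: $253$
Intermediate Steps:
$k = 85$ ($k = \left(-1\right) \left(-85\right) = 85$)
$k + 42 h{\left(4 \right)} = 85 + 42 \cdot 4 = 85 + 168 = 253$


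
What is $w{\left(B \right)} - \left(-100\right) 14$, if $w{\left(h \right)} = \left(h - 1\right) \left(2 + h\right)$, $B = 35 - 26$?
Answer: $1488$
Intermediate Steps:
$B = 9$
$w{\left(h \right)} = \left(-1 + h\right) \left(2 + h\right)$
$w{\left(B \right)} - \left(-100\right) 14 = \left(-2 + 9 + 9^{2}\right) - \left(-100\right) 14 = \left(-2 + 9 + 81\right) - -1400 = 88 + 1400 = 1488$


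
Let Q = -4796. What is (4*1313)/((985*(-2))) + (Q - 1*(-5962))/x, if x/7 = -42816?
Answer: -394096111/147608160 ≈ -2.6699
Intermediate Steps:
x = -299712 (x = 7*(-42816) = -299712)
(4*1313)/((985*(-2))) + (Q - 1*(-5962))/x = (4*1313)/((985*(-2))) + (-4796 - 1*(-5962))/(-299712) = 5252/(-1970) + (-4796 + 5962)*(-1/299712) = 5252*(-1/1970) + 1166*(-1/299712) = -2626/985 - 583/149856 = -394096111/147608160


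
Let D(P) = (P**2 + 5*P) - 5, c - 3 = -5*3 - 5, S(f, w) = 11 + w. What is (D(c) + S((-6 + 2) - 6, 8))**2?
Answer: 47524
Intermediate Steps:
c = -17 (c = 3 + (-5*3 - 5) = 3 + (-15 - 5) = 3 - 20 = -17)
D(P) = -5 + P**2 + 5*P
(D(c) + S((-6 + 2) - 6, 8))**2 = ((-5 + (-17)**2 + 5*(-17)) + (11 + 8))**2 = ((-5 + 289 - 85) + 19)**2 = (199 + 19)**2 = 218**2 = 47524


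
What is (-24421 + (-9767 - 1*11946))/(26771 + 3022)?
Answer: -15378/9931 ≈ -1.5485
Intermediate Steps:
(-24421 + (-9767 - 1*11946))/(26771 + 3022) = (-24421 + (-9767 - 11946))/29793 = (-24421 - 21713)*(1/29793) = -46134*1/29793 = -15378/9931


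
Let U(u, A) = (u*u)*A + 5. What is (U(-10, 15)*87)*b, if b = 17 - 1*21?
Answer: -523740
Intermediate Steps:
b = -4 (b = 17 - 21 = -4)
U(u, A) = 5 + A*u² (U(u, A) = u²*A + 5 = A*u² + 5 = 5 + A*u²)
(U(-10, 15)*87)*b = ((5 + 15*(-10)²)*87)*(-4) = ((5 + 15*100)*87)*(-4) = ((5 + 1500)*87)*(-4) = (1505*87)*(-4) = 130935*(-4) = -523740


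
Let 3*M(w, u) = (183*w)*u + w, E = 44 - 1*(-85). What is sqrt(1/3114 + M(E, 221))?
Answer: sqrt(1873774241194)/1038 ≈ 1318.7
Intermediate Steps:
E = 129 (E = 44 + 85 = 129)
M(w, u) = w/3 + 61*u*w (M(w, u) = ((183*w)*u + w)/3 = (183*u*w + w)/3 = (w + 183*u*w)/3 = w/3 + 61*u*w)
sqrt(1/3114 + M(E, 221)) = sqrt(1/3114 + (1/3)*129*(1 + 183*221)) = sqrt(1/3114 + (1/3)*129*(1 + 40443)) = sqrt(1/3114 + (1/3)*129*40444) = sqrt(1/3114 + 1739092) = sqrt(5415532489/3114) = sqrt(1873774241194)/1038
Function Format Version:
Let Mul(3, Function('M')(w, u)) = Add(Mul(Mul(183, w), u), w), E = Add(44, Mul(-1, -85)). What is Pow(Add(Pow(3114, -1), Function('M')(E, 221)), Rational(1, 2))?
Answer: Mul(Rational(1, 1038), Pow(1873774241194, Rational(1, 2))) ≈ 1318.7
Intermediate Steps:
E = 129 (E = Add(44, 85) = 129)
Function('M')(w, u) = Add(Mul(Rational(1, 3), w), Mul(61, u, w)) (Function('M')(w, u) = Mul(Rational(1, 3), Add(Mul(Mul(183, w), u), w)) = Mul(Rational(1, 3), Add(Mul(183, u, w), w)) = Mul(Rational(1, 3), Add(w, Mul(183, u, w))) = Add(Mul(Rational(1, 3), w), Mul(61, u, w)))
Pow(Add(Pow(3114, -1), Function('M')(E, 221)), Rational(1, 2)) = Pow(Add(Pow(3114, -1), Mul(Rational(1, 3), 129, Add(1, Mul(183, 221)))), Rational(1, 2)) = Pow(Add(Rational(1, 3114), Mul(Rational(1, 3), 129, Add(1, 40443))), Rational(1, 2)) = Pow(Add(Rational(1, 3114), Mul(Rational(1, 3), 129, 40444)), Rational(1, 2)) = Pow(Add(Rational(1, 3114), 1739092), Rational(1, 2)) = Pow(Rational(5415532489, 3114), Rational(1, 2)) = Mul(Rational(1, 1038), Pow(1873774241194, Rational(1, 2)))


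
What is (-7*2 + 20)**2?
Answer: 36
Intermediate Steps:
(-7*2 + 20)**2 = (-14 + 20)**2 = 6**2 = 36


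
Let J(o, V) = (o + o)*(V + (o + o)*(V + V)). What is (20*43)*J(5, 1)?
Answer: 180600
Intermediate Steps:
J(o, V) = 2*o*(V + 4*V*o) (J(o, V) = (2*o)*(V + (2*o)*(2*V)) = (2*o)*(V + 4*V*o) = 2*o*(V + 4*V*o))
(20*43)*J(5, 1) = (20*43)*(2*1*5*(1 + 4*5)) = 860*(2*1*5*(1 + 20)) = 860*(2*1*5*21) = 860*210 = 180600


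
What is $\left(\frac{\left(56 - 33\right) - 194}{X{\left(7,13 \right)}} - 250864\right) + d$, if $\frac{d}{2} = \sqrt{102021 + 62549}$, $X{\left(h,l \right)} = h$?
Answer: $- \frac{1756219}{7} + 2 \sqrt{164570} \approx -2.5008 \cdot 10^{5}$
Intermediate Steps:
$d = 2 \sqrt{164570}$ ($d = 2 \sqrt{102021 + 62549} = 2 \sqrt{164570} \approx 811.34$)
$\left(\frac{\left(56 - 33\right) - 194}{X{\left(7,13 \right)}} - 250864\right) + d = \left(\frac{\left(56 - 33\right) - 194}{7} - 250864\right) + 2 \sqrt{164570} = \left(\frac{23 - 194}{7} - 250864\right) + 2 \sqrt{164570} = \left(\frac{1}{7} \left(-171\right) - 250864\right) + 2 \sqrt{164570} = \left(- \frac{171}{7} - 250864\right) + 2 \sqrt{164570} = - \frac{1756219}{7} + 2 \sqrt{164570}$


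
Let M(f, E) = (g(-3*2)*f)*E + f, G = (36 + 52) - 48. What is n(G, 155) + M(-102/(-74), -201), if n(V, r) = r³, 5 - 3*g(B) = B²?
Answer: 137889353/37 ≈ 3.7267e+6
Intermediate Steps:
g(B) = 5/3 - B²/3
G = 40 (G = 88 - 48 = 40)
M(f, E) = f - 31*E*f/3 (M(f, E) = ((5/3 - (-3*2)²/3)*f)*E + f = ((5/3 - ⅓*(-6)²)*f)*E + f = ((5/3 - ⅓*36)*f)*E + f = ((5/3 - 12)*f)*E + f = (-31*f/3)*E + f = -31*E*f/3 + f = f - 31*E*f/3)
n(G, 155) + M(-102/(-74), -201) = 155³ + (-102/(-74))*(3 - 31*(-201))/3 = 3723875 + (-102*(-1/74))*(3 + 6231)/3 = 3723875 + (⅓)*(51/37)*6234 = 3723875 + 105978/37 = 137889353/37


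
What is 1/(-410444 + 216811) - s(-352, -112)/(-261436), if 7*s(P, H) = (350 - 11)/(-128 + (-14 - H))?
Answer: -40181049/3543584589160 ≈ -1.1339e-5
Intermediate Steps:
s(P, H) = 339/(7*(-142 - H)) (s(P, H) = ((350 - 11)/(-128 + (-14 - H)))/7 = (339/(-142 - H))/7 = 339/(7*(-142 - H)))
1/(-410444 + 216811) - s(-352, -112)/(-261436) = 1/(-410444 + 216811) - (-339/(994 + 7*(-112)))/(-261436) = 1/(-193633) - (-339/(994 - 784))*(-1)/261436 = -1/193633 - (-339/210)*(-1)/261436 = -1/193633 - (-339*1/210)*(-1)/261436 = -1/193633 - (-113)*(-1)/(70*261436) = -1/193633 - 1*113/18300520 = -1/193633 - 113/18300520 = -40181049/3543584589160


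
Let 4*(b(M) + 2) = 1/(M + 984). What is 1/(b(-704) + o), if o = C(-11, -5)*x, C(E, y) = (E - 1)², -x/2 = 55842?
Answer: -1120/18012397759 ≈ -6.2179e-8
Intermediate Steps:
x = -111684 (x = -2*55842 = -111684)
C(E, y) = (-1 + E)²
b(M) = -2 + 1/(4*(984 + M)) (b(M) = -2 + 1/(4*(M + 984)) = -2 + 1/(4*(984 + M)))
o = -16082496 (o = (-1 - 11)²*(-111684) = (-12)²*(-111684) = 144*(-111684) = -16082496)
1/(b(-704) + o) = 1/((-7871 - 8*(-704))/(4*(984 - 704)) - 16082496) = 1/((¼)*(-7871 + 5632)/280 - 16082496) = 1/((¼)*(1/280)*(-2239) - 16082496) = 1/(-2239/1120 - 16082496) = 1/(-18012397759/1120) = -1120/18012397759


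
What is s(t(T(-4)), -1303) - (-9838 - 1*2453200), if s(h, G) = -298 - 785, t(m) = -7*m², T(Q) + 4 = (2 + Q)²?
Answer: 2461955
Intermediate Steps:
T(Q) = -4 + (2 + Q)²
s(h, G) = -1083
s(t(T(-4)), -1303) - (-9838 - 1*2453200) = -1083 - (-9838 - 1*2453200) = -1083 - (-9838 - 2453200) = -1083 - 1*(-2463038) = -1083 + 2463038 = 2461955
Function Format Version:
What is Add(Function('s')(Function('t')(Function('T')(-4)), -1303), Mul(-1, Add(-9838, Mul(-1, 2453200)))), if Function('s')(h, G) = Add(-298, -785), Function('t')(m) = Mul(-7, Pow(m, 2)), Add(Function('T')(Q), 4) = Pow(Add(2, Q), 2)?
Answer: 2461955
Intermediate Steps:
Function('T')(Q) = Add(-4, Pow(Add(2, Q), 2))
Function('s')(h, G) = -1083
Add(Function('s')(Function('t')(Function('T')(-4)), -1303), Mul(-1, Add(-9838, Mul(-1, 2453200)))) = Add(-1083, Mul(-1, Add(-9838, Mul(-1, 2453200)))) = Add(-1083, Mul(-1, Add(-9838, -2453200))) = Add(-1083, Mul(-1, -2463038)) = Add(-1083, 2463038) = 2461955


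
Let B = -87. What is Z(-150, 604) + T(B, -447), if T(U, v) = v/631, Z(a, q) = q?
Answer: 380677/631 ≈ 603.29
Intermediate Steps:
T(U, v) = v/631 (T(U, v) = v*(1/631) = v/631)
Z(-150, 604) + T(B, -447) = 604 + (1/631)*(-447) = 604 - 447/631 = 380677/631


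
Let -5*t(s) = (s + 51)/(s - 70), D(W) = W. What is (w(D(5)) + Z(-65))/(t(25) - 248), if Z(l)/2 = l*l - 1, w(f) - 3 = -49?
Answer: -945225/27862 ≈ -33.925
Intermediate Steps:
w(f) = -46 (w(f) = 3 - 49 = -46)
Z(l) = -2 + 2*l² (Z(l) = 2*(l*l - 1) = 2*(l² - 1) = 2*(-1 + l²) = -2 + 2*l²)
t(s) = -(51 + s)/(5*(-70 + s)) (t(s) = -(s + 51)/(5*(s - 70)) = -(51 + s)/(5*(-70 + s)))
(w(D(5)) + Z(-65))/(t(25) - 248) = (-46 + (-2 + 2*(-65)²))/((-51 - 1*25)/(5*(-70 + 25)) - 248) = (-46 + (-2 + 2*4225))/((⅕)*(-51 - 25)/(-45) - 248) = (-46 + (-2 + 8450))/((⅕)*(-1/45)*(-76) - 248) = (-46 + 8448)/(76/225 - 248) = 8402/(-55724/225) = 8402*(-225/55724) = -945225/27862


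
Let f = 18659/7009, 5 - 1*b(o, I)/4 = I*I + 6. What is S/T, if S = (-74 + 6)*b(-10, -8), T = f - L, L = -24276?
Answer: 123919120/170169143 ≈ 0.72821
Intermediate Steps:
b(o, I) = -4 - 4*I² (b(o, I) = 20 - 4*(I*I + 6) = 20 - 4*(I² + 6) = 20 - 4*(6 + I²) = 20 + (-24 - 4*I²) = -4 - 4*I²)
f = 18659/7009 (f = 18659*(1/7009) = 18659/7009 ≈ 2.6621)
T = 170169143/7009 (T = 18659/7009 - 1*(-24276) = 18659/7009 + 24276 = 170169143/7009 ≈ 24279.)
S = 17680 (S = (-74 + 6)*(-4 - 4*(-8)²) = -68*(-4 - 4*64) = -68*(-4 - 256) = -68*(-260) = 17680)
S/T = 17680/(170169143/7009) = 17680*(7009/170169143) = 123919120/170169143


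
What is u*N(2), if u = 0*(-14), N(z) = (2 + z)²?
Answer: 0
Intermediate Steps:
u = 0
u*N(2) = 0*(2 + 2)² = 0*4² = 0*16 = 0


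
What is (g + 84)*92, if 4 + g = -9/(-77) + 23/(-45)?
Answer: 25376728/3465 ≈ 7323.7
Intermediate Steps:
g = -15226/3465 (g = -4 + (-9/(-77) + 23/(-45)) = -4 + (-9*(-1/77) + 23*(-1/45)) = -4 + (9/77 - 23/45) = -4 - 1366/3465 = -15226/3465 ≈ -4.3942)
(g + 84)*92 = (-15226/3465 + 84)*92 = (275834/3465)*92 = 25376728/3465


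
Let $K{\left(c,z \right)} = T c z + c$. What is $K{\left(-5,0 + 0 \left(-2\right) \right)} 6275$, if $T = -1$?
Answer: $-31375$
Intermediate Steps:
$K{\left(c,z \right)} = c - c z$ ($K{\left(c,z \right)} = - c z + c = c - c z$)
$K{\left(-5,0 + 0 \left(-2\right) \right)} 6275 = - 5 \left(1 - \left(0 + 0 \left(-2\right)\right)\right) 6275 = - 5 \left(1 - \left(0 + 0\right)\right) 6275 = - 5 \left(1 - 0\right) 6275 = - 5 \left(1 + 0\right) 6275 = \left(-5\right) 1 \cdot 6275 = \left(-5\right) 6275 = -31375$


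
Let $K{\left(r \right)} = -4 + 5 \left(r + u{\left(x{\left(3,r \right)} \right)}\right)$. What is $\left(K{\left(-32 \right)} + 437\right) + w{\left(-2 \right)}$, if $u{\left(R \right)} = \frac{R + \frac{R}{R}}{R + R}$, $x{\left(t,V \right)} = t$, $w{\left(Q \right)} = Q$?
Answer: $\frac{823}{3} \approx 274.33$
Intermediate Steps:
$u{\left(R \right)} = \frac{1 + R}{2 R}$ ($u{\left(R \right)} = \frac{R + 1}{2 R} = \left(1 + R\right) \frac{1}{2 R} = \frac{1 + R}{2 R}$)
$K{\left(r \right)} = - \frac{2}{3} + 5 r$ ($K{\left(r \right)} = -4 + 5 \left(r + \frac{1 + 3}{2 \cdot 3}\right) = -4 + 5 \left(r + \frac{1}{2} \cdot \frac{1}{3} \cdot 4\right) = -4 + 5 \left(r + \frac{2}{3}\right) = -4 + 5 \left(\frac{2}{3} + r\right) = -4 + \left(\frac{10}{3} + 5 r\right) = - \frac{2}{3} + 5 r$)
$\left(K{\left(-32 \right)} + 437\right) + w{\left(-2 \right)} = \left(\left(- \frac{2}{3} + 5 \left(-32\right)\right) + 437\right) - 2 = \left(\left(- \frac{2}{3} - 160\right) + 437\right) - 2 = \left(- \frac{482}{3} + 437\right) - 2 = \frac{829}{3} - 2 = \frac{823}{3}$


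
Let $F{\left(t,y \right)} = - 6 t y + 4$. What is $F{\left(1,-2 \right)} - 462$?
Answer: $-446$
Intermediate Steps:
$F{\left(t,y \right)} = 4 - 6 t y$ ($F{\left(t,y \right)} = - 6 t y + 4 = 4 - 6 t y$)
$F{\left(1,-2 \right)} - 462 = \left(4 - 6 \left(-2\right)\right) - 462 = \left(4 + 12\right) - 462 = 16 - 462 = -446$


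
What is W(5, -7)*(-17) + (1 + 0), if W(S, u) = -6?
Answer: 103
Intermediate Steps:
W(5, -7)*(-17) + (1 + 0) = -6*(-17) + (1 + 0) = 102 + 1 = 103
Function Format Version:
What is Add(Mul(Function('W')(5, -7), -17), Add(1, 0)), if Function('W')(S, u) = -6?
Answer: 103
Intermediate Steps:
Add(Mul(Function('W')(5, -7), -17), Add(1, 0)) = Add(Mul(-6, -17), Add(1, 0)) = Add(102, 1) = 103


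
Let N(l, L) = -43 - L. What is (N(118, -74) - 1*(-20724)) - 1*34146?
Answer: -13391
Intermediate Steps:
(N(118, -74) - 1*(-20724)) - 1*34146 = ((-43 - 1*(-74)) - 1*(-20724)) - 1*34146 = ((-43 + 74) + 20724) - 34146 = (31 + 20724) - 34146 = 20755 - 34146 = -13391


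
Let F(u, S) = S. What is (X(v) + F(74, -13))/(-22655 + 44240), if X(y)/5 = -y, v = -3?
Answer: 2/21585 ≈ 9.2657e-5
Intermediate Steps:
X(y) = -5*y (X(y) = 5*(-y) = -5*y)
(X(v) + F(74, -13))/(-22655 + 44240) = (-5*(-3) - 13)/(-22655 + 44240) = (15 - 13)/21585 = 2*(1/21585) = 2/21585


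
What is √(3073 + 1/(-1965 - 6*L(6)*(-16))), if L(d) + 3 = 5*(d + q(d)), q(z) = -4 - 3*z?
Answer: 2*√75798991191/9933 ≈ 55.435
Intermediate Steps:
L(d) = -23 - 10*d (L(d) = -3 + 5*(d + (-4 - 3*d)) = -3 + 5*(-4 - 2*d) = -3 + (-20 - 10*d) = -23 - 10*d)
√(3073 + 1/(-1965 - 6*L(6)*(-16))) = √(3073 + 1/(-1965 - 6*(-23 - 10*6)*(-16))) = √(3073 + 1/(-1965 - 6*(-23 - 60)*(-16))) = √(3073 + 1/(-1965 - 6*(-83)*(-16))) = √(3073 + 1/(-1965 + 498*(-16))) = √(3073 + 1/(-1965 - 7968)) = √(3073 + 1/(-9933)) = √(3073 - 1/9933) = √(30524108/9933) = 2*√75798991191/9933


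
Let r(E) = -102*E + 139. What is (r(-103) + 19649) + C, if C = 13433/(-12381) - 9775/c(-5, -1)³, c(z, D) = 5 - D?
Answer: 26963732407/891432 ≈ 30248.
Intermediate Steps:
r(E) = 139 - 102*E
C = -41308601/891432 (C = 13433/(-12381) - 9775/(5 - 1*(-1))³ = 13433*(-1/12381) - 9775/(5 + 1)³ = -13433/12381 - 9775/(6³) = -13433/12381 - 9775/216 = -41308601/891432 ≈ -46.340)
(r(-103) + 19649) + C = ((139 - 102*(-103)) + 19649) - 41308601/891432 = ((139 + 10506) + 19649) - 41308601/891432 = (10645 + 19649) - 41308601/891432 = 30294 - 41308601/891432 = 26963732407/891432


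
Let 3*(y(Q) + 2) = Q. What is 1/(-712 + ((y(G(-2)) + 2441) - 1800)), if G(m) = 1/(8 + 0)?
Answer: -24/1751 ≈ -0.013706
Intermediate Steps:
G(m) = ⅛ (G(m) = 1/8 = ⅛)
y(Q) = -2 + Q/3
1/(-712 + ((y(G(-2)) + 2441) - 1800)) = 1/(-712 + (((-2 + (⅓)*(⅛)) + 2441) - 1800)) = 1/(-712 + (((-2 + 1/24) + 2441) - 1800)) = 1/(-712 + ((-47/24 + 2441) - 1800)) = 1/(-712 + (58537/24 - 1800)) = 1/(-712 + 15337/24) = 1/(-1751/24) = -24/1751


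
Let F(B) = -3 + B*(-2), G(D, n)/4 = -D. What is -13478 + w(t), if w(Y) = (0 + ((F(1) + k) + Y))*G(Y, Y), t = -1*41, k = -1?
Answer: -21186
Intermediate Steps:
G(D, n) = -4*D (G(D, n) = 4*(-D) = -4*D)
F(B) = -3 - 2*B
t = -41
w(Y) = -4*Y*(-6 + Y) (w(Y) = (0 + (((-3 - 2*1) - 1) + Y))*(-4*Y) = (0 + (((-3 - 2) - 1) + Y))*(-4*Y) = (0 + ((-5 - 1) + Y))*(-4*Y) = (0 + (-6 + Y))*(-4*Y) = (-6 + Y)*(-4*Y) = -4*Y*(-6 + Y))
-13478 + w(t) = -13478 + 4*(-41)*(6 - 1*(-41)) = -13478 + 4*(-41)*(6 + 41) = -13478 + 4*(-41)*47 = -13478 - 7708 = -21186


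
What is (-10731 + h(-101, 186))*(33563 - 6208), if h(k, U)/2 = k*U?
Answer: -1321328565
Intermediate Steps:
h(k, U) = 2*U*k (h(k, U) = 2*(k*U) = 2*(U*k) = 2*U*k)
(-10731 + h(-101, 186))*(33563 - 6208) = (-10731 + 2*186*(-101))*(33563 - 6208) = (-10731 - 37572)*27355 = -48303*27355 = -1321328565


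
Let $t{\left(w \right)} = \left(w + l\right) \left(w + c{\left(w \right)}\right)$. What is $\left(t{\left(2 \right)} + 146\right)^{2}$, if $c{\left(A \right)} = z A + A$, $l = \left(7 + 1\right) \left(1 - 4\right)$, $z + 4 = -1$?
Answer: $77284$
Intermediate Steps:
$z = -5$ ($z = -4 - 1 = -5$)
$l = -24$ ($l = 8 \left(-3\right) = -24$)
$c{\left(A \right)} = - 4 A$ ($c{\left(A \right)} = - 5 A + A = - 4 A$)
$t{\left(w \right)} = - 3 w \left(-24 + w\right)$ ($t{\left(w \right)} = \left(w - 24\right) \left(w - 4 w\right) = \left(-24 + w\right) \left(- 3 w\right) = - 3 w \left(-24 + w\right)$)
$\left(t{\left(2 \right)} + 146\right)^{2} = \left(3 \cdot 2 \left(24 - 2\right) + 146\right)^{2} = \left(3 \cdot 2 \cdot 22 + 146\right)^{2} = \left(132 + 146\right)^{2} = 278^{2} = 77284$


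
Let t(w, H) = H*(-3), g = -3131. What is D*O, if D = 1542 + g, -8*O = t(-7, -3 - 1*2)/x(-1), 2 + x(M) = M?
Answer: -7945/8 ≈ -993.13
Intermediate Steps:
x(M) = -2 + M
t(w, H) = -3*H
O = 5/8 (O = -(-3*(-3 - 1*2))/(8*(-2 - 1)) = -(-3*(-3 - 2))/(8*(-3)) = -(-3*(-5))*(-1)/(8*3) = -15*(-1)/(8*3) = -⅛*(-5) = 5/8 ≈ 0.62500)
D = -1589 (D = 1542 - 3131 = -1589)
D*O = -1589*5/8 = -7945/8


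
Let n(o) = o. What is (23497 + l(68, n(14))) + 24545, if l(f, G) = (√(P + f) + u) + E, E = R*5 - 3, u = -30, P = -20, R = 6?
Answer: 48039 + 4*√3 ≈ 48046.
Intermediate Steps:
E = 27 (E = 6*5 - 3 = 30 - 3 = 27)
l(f, G) = -3 + √(-20 + f) (l(f, G) = (√(-20 + f) - 30) + 27 = (-30 + √(-20 + f)) + 27 = -3 + √(-20 + f))
(23497 + l(68, n(14))) + 24545 = (23497 + (-3 + √(-20 + 68))) + 24545 = (23497 + (-3 + √48)) + 24545 = (23497 + (-3 + 4*√3)) + 24545 = (23494 + 4*√3) + 24545 = 48039 + 4*√3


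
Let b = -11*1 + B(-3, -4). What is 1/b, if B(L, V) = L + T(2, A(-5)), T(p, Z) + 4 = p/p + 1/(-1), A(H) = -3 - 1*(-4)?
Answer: -1/18 ≈ -0.055556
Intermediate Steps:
A(H) = 1 (A(H) = -3 + 4 = 1)
T(p, Z) = -4 (T(p, Z) = -4 + (p/p + 1/(-1)) = -4 + (1 + 1*(-1)) = -4 + (1 - 1) = -4 + 0 = -4)
B(L, V) = -4 + L (B(L, V) = L - 4 = -4 + L)
b = -18 (b = -11*1 + (-4 - 3) = -11 - 7 = -18)
1/b = 1/(-18) = -1/18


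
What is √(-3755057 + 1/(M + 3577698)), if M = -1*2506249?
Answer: 26*I*√6376947558386658/1071449 ≈ 1937.8*I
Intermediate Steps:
M = -2506249
√(-3755057 + 1/(M + 3577698)) = √(-3755057 + 1/(-2506249 + 3577698)) = √(-3755057 + 1/1071449) = √(-4023352067592/1071449) = 26*I*√6376947558386658/1071449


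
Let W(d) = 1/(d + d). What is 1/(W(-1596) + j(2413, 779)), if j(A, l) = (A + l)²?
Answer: 3192/32522853887 ≈ 9.8146e-8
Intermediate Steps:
W(d) = 1/(2*d)
1/(W(-1596) + j(2413, 779)) = 1/((½)/(-1596) + (2413 + 779)²) = 1/((½)*(-1/1596) + 3192²) = 1/(-1/3192 + 10188864) = 1/(32522853887/3192) = 3192/32522853887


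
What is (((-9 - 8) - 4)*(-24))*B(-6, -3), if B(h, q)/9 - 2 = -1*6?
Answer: -18144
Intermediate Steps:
B(h, q) = -36 (B(h, q) = 18 + 9*(-1*6) = 18 + 9*(-6) = 18 - 54 = -36)
(((-9 - 8) - 4)*(-24))*B(-6, -3) = (((-9 - 8) - 4)*(-24))*(-36) = ((-17 - 4)*(-24))*(-36) = -21*(-24)*(-36) = 504*(-36) = -18144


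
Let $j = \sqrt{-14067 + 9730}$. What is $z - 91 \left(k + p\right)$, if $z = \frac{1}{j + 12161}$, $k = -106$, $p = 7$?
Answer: $\frac{1332379382483}{147894258} - \frac{i \sqrt{4337}}{147894258} \approx 9009.0 - 4.4529 \cdot 10^{-7} i$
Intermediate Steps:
$j = i \sqrt{4337}$ ($j = \sqrt{-4337} = i \sqrt{4337} \approx 65.856 i$)
$z = \frac{1}{12161 + i \sqrt{4337}}$ ($z = \frac{1}{i \sqrt{4337} + 12161} = \frac{1}{12161 + i \sqrt{4337}} \approx 8.2228 \cdot 10^{-5} - 4.453 \cdot 10^{-7} i$)
$z - 91 \left(k + p\right) = \left(\frac{12161}{147894258} - \frac{i \sqrt{4337}}{147894258}\right) - 91 \left(-106 + 7\right) = \left(\frac{12161}{147894258} - \frac{i \sqrt{4337}}{147894258}\right) - 91 \left(-99\right) = \left(\frac{12161}{147894258} - \frac{i \sqrt{4337}}{147894258}\right) - -9009 = \left(\frac{12161}{147894258} - \frac{i \sqrt{4337}}{147894258}\right) + 9009 = \frac{1332379382483}{147894258} - \frac{i \sqrt{4337}}{147894258}$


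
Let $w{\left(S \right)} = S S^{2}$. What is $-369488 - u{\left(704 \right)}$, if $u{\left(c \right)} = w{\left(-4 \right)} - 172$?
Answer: $-369252$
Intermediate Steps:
$w{\left(S \right)} = S^{3}$
$u{\left(c \right)} = -236$ ($u{\left(c \right)} = \left(-4\right)^{3} - 172 = -64 - 172 = -236$)
$-369488 - u{\left(704 \right)} = -369488 - -236 = -369488 + 236 = -369252$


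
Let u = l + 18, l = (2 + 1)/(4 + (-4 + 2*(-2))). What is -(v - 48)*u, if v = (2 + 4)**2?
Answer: 207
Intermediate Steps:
l = -3/4 (l = 3/(4 + (-4 - 4)) = 3/(4 - 8) = 3/(-4) = 3*(-1/4) = -3/4 ≈ -0.75000)
v = 36 (v = 6**2 = 36)
u = 69/4 (u = -3/4 + 18 = 69/4 ≈ 17.250)
-(v - 48)*u = -(36 - 48)*69/4 = -(-12)*69/4 = -1*(-207) = 207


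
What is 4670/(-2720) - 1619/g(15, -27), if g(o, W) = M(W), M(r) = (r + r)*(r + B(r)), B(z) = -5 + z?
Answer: -964115/433296 ≈ -2.2251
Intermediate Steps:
M(r) = 2*r*(-5 + 2*r) (M(r) = (r + r)*(r + (-5 + r)) = (2*r)*(-5 + 2*r) = 2*r*(-5 + 2*r))
g(o, W) = 2*W*(-5 + 2*W)
4670/(-2720) - 1619/g(15, -27) = 4670/(-2720) - 1619*(-1/(54*(-5 + 2*(-27)))) = 4670*(-1/2720) - 1619*(-1/(54*(-5 - 54))) = -467/272 - 1619/(2*(-27)*(-59)) = -467/272 - 1619/3186 = -964115/433296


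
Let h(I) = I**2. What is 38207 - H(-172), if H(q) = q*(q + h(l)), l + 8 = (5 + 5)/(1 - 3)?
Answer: 37691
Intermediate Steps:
l = -13 (l = -8 + (5 + 5)/(1 - 3) = -8 + 10/(-2) = -8 + 10*(-1/2) = -8 - 5 = -13)
H(q) = q*(169 + q) (H(q) = q*(q + (-13)**2) = q*(q + 169) = q*(169 + q))
38207 - H(-172) = 38207 - (-172)*(169 - 172) = 38207 - (-172)*(-3) = 38207 - 1*516 = 38207 - 516 = 37691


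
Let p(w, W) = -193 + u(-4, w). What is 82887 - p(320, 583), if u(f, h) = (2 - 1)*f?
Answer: 83084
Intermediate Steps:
u(f, h) = f (u(f, h) = 1*f = f)
p(w, W) = -197 (p(w, W) = -193 - 4 = -197)
82887 - p(320, 583) = 82887 - 1*(-197) = 82887 + 197 = 83084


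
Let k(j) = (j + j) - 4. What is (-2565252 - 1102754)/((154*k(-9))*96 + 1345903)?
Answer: -3668006/1020655 ≈ -3.5938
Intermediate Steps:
k(j) = -4 + 2*j (k(j) = 2*j - 4 = -4 + 2*j)
(-2565252 - 1102754)/((154*k(-9))*96 + 1345903) = (-2565252 - 1102754)/((154*(-4 + 2*(-9)))*96 + 1345903) = -3668006/((154*(-4 - 18))*96 + 1345903) = -3668006/((154*(-22))*96 + 1345903) = -3668006/(-3388*96 + 1345903) = -3668006/(-325248 + 1345903) = -3668006/1020655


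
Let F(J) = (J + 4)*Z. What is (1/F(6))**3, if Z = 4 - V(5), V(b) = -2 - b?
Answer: 1/1331000 ≈ 7.5131e-7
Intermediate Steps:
Z = 11 (Z = 4 - (-2 - 1*5) = 4 - (-2 - 5) = 4 - 1*(-7) = 4 + 7 = 11)
F(J) = 44 + 11*J (F(J) = (J + 4)*11 = (4 + J)*11 = 44 + 11*J)
(1/F(6))**3 = (1/(44 + 11*6))**3 = (1/(44 + 66))**3 = (1/110)**3 = 1/1331000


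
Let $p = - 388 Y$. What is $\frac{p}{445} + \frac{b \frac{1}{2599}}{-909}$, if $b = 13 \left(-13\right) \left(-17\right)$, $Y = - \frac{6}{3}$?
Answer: $\frac{1832014531}{1051308495} \approx 1.7426$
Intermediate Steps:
$Y = -2$ ($Y = \left(-6\right) \frac{1}{3} = -2$)
$p = 776$ ($p = \left(-388\right) \left(-2\right) = 776$)
$b = 2873$ ($b = \left(-169\right) \left(-17\right) = 2873$)
$\frac{p}{445} + \frac{b \frac{1}{2599}}{-909} = \frac{776}{445} + \frac{2873 \cdot \frac{1}{2599}}{-909} = 776 \cdot \frac{1}{445} + 2873 \cdot \frac{1}{2599} \left(- \frac{1}{909}\right) = \frac{776}{445} + \frac{2873}{2599} \left(- \frac{1}{909}\right) = \frac{776}{445} - \frac{2873}{2362491} = \frac{1832014531}{1051308495}$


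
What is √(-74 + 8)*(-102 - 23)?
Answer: -125*I*√66 ≈ -1015.5*I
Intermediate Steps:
√(-74 + 8)*(-102 - 23) = √(-66)*(-125) = (I*√66)*(-125) = -125*I*√66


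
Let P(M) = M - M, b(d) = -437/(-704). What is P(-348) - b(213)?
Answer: -437/704 ≈ -0.62074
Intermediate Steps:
b(d) = 437/704 (b(d) = -437*(-1/704) = 437/704)
P(M) = 0
P(-348) - b(213) = 0 - 1*437/704 = 0 - 437/704 = -437/704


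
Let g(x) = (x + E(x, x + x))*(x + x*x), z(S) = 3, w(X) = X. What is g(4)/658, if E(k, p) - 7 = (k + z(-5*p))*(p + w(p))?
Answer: 1230/329 ≈ 3.7386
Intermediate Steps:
E(k, p) = 7 + 2*p*(3 + k) (E(k, p) = 7 + (k + 3)*(p + p) = 7 + (3 + k)*(2*p) = 7 + 2*p*(3 + k))
g(x) = (x + x²)*(7 + 4*x² + 13*x) (g(x) = (x + (7 + 6*(x + x) + 2*x*(x + x)))*(x + x*x) = (x + (7 + 6*(2*x) + 2*x*(2*x)))*(x + x²) = (x + (7 + 12*x + 4*x²))*(x + x²) = (x + (7 + 4*x² + 12*x))*(x + x²) = (7 + 4*x² + 13*x)*(x + x²) = (x + x²)*(7 + 4*x² + 13*x))
g(4)/658 = (4*(7 + 4*4³ + 17*4² + 20*4))/658 = (4*(7 + 4*64 + 17*16 + 80))*(1/658) = (4*(7 + 256 + 272 + 80))*(1/658) = (4*615)*(1/658) = 2460*(1/658) = 1230/329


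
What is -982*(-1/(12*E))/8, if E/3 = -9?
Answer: -491/1296 ≈ -0.37886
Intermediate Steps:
E = -27 (E = 3*(-9) = -27)
-982*(-1/(12*E))/8 = -982/(-3*(-27)*4)/8 = -982/(81*4)*(⅛) = -982/324*(⅛) = -982*1/324*(⅛) = -491/162*⅛ = -491/1296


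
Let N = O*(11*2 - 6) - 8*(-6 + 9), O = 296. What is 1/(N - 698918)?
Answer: -1/694206 ≈ -1.4405e-6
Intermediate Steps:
N = 4712 (N = 296*(11*2 - 6) - 8*(-6 + 9) = 296*(22 - 6) - 8*3 = 296*16 - 24 = 4736 - 24 = 4712)
1/(N - 698918) = 1/(4712 - 698918) = 1/(-694206) = -1/694206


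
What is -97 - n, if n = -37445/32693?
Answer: -3133776/32693 ≈ -95.855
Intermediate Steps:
n = -37445/32693 (n = -37445*1/32693 = -37445/32693 ≈ -1.1454)
-97 - n = -97 - 1*(-37445/32693) = -97 + 37445/32693 = -3133776/32693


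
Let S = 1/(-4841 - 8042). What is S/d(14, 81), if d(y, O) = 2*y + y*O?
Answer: -1/14970046 ≈ -6.6800e-8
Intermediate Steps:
d(y, O) = 2*y + O*y
S = -1/12883 (S = 1/(-12883) = -1/12883 ≈ -7.7622e-5)
S/d(14, 81) = -1/(14*(2 + 81))/12883 = -1/(12883*(14*83)) = -1/12883/1162 = -1/12883*1/1162 = -1/14970046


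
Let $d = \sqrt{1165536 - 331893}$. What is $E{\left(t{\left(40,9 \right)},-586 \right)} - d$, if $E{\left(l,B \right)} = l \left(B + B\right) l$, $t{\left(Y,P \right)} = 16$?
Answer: $-300032 - 3 \sqrt{92627} \approx -3.0095 \cdot 10^{5}$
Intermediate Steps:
$d = 3 \sqrt{92627}$ ($d = \sqrt{833643} = 3 \sqrt{92627} \approx 913.04$)
$E{\left(l,B \right)} = 2 B l^{2}$ ($E{\left(l,B \right)} = l 2 B l = 2 B l^{2}$)
$E{\left(t{\left(40,9 \right)},-586 \right)} - d = 2 \left(-586\right) 16^{2} - 3 \sqrt{92627} = 2 \left(-586\right) 256 - 3 \sqrt{92627} = -300032 - 3 \sqrt{92627}$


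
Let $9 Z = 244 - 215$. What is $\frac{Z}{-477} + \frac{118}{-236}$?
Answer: $- \frac{4351}{8586} \approx -0.50675$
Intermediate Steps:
$Z = \frac{29}{9}$ ($Z = \frac{244 - 215}{9} = \frac{1}{9} \cdot 29 = \frac{29}{9} \approx 3.2222$)
$\frac{Z}{-477} + \frac{118}{-236} = \frac{29}{9 \left(-477\right)} + \frac{118}{-236} = \frac{29}{9} \left(- \frac{1}{477}\right) + 118 \left(- \frac{1}{236}\right) = - \frac{29}{4293} - \frac{1}{2} = - \frac{4351}{8586}$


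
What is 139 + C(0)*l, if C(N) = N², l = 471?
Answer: 139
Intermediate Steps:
139 + C(0)*l = 139 + 0²*471 = 139 + 0*471 = 139 + 0 = 139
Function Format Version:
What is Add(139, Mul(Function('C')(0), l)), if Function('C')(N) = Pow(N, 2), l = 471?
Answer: 139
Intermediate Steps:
Add(139, Mul(Function('C')(0), l)) = Add(139, Mul(Pow(0, 2), 471)) = Add(139, Mul(0, 471)) = Add(139, 0) = 139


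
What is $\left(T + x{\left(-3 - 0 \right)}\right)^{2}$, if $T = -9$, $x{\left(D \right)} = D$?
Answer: $144$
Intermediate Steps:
$\left(T + x{\left(-3 - 0 \right)}\right)^{2} = \left(-9 - 3\right)^{2} = \left(-12\right)^{2} = 144$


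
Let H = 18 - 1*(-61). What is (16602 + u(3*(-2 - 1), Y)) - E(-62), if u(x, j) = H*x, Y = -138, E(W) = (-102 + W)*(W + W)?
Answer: -4445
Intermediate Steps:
H = 79 (H = 18 + 61 = 79)
E(W) = 2*W*(-102 + W) (E(W) = (-102 + W)*(2*W) = 2*W*(-102 + W))
u(x, j) = 79*x
(16602 + u(3*(-2 - 1), Y)) - E(-62) = (16602 + 79*(3*(-2 - 1))) - 2*(-62)*(-102 - 62) = (16602 + 79*(3*(-3))) - 2*(-62)*(-164) = (16602 + 79*(-9)) - 1*20336 = (16602 - 711) - 20336 = 15891 - 20336 = -4445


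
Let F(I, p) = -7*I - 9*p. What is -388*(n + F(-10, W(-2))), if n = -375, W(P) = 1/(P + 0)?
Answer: 116594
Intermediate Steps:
W(P) = 1/P
F(I, p) = -9*p - 7*I
-388*(n + F(-10, W(-2))) = -388*(-375 + (-9/(-2) - 7*(-10))) = -388*(-375 + (-9*(-½) + 70)) = -388*(-375 + (9/2 + 70)) = -388*(-375 + 149/2) = -388*(-601/2) = 116594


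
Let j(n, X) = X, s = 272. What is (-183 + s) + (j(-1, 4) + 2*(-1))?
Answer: 91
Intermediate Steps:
(-183 + s) + (j(-1, 4) + 2*(-1)) = (-183 + 272) + (4 + 2*(-1)) = 89 + (4 - 2) = 89 + 2 = 91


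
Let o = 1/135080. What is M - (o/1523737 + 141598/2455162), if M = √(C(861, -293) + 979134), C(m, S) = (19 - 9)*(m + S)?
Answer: -14572302867201621/252668570523810760 + √984814 ≈ 992.32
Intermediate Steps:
o = 1/135080 ≈ 7.4030e-6
C(m, S) = 10*S + 10*m (C(m, S) = 10*(S + m) = 10*S + 10*m)
M = √984814 (M = √((10*(-293) + 10*861) + 979134) = √((-2930 + 8610) + 979134) = √(5680 + 979134) = √984814 ≈ 992.38)
M - (o/1523737 + 141598/2455162) = √984814 - ((1/135080)/1523737 + 141598/2455162) = √984814 - ((1/135080)*(1/1523737) + 141598*(1/2455162)) = √984814 - (1/205826393960 + 70799/1227581) = √984814 - 1*14572302867201621/252668570523810760 = √984814 - 14572302867201621/252668570523810760 = -14572302867201621/252668570523810760 + √984814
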